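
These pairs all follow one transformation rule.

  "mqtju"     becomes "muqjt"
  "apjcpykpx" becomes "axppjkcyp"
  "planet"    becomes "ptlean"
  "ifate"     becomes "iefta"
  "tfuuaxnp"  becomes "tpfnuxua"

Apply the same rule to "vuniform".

vmurnoif

Rule — take characters alternately from the front and the back (1st, last, 2nd, 2nd-last, ...).
"vuniform" → "vmurnoif".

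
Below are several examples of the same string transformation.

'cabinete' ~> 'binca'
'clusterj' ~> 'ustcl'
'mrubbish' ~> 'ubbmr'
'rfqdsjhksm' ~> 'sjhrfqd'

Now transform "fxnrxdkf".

Rule — delete the last 3 characters, then move the last 3 characters to the front (rotate right by 3).
Starting from "fxnrxdkf": after the first operation, "fxnrx"; after the second, "nrxfx".

nrxfx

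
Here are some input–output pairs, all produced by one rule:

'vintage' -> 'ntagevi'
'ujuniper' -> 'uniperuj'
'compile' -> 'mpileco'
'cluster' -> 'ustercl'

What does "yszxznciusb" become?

In each case the input is transformed by: move the first 2 characters to the end (rotate left by 2).
For "yszxznciusb" the result is "zxznciusbys".

zxznciusbys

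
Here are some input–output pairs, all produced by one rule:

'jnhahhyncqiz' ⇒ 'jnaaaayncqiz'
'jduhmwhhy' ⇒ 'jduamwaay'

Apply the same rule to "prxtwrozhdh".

prxtwrozada

The rule is to replace every "h" with "a".
On "prxtwrozhdh" that produces "prxtwrozada".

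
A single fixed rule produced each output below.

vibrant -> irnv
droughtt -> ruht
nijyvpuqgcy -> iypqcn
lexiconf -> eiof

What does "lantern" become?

What's happening: move the first character to the end, then keep every other character starting from the first (positions 1st, 3rd, 5th, ...).
Applying both steps to "lantern": "anternl", then "atrl".

atrl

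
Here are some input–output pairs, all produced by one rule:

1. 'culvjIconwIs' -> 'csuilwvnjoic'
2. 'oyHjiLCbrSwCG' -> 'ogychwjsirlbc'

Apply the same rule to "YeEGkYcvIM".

Looking at the pairs, the operation is to take characters alternately from the front and the back (1st, last, 2nd, 2nd-last, ...), then convert every letter to lowercase.
Applying both steps to "YeEGkYcvIM": "YMeIEvGckY", then "ymeievgcky".
(Check on "culvjIconwIs": → "csuIlwvnjoIc" → "csuilwvnjoic" ✓)

ymeievgcky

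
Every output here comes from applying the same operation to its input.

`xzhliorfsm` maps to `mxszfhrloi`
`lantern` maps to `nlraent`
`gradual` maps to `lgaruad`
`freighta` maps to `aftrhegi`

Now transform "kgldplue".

The pattern: reverse the string, then take characters alternately from the front and the back (1st, last, 2nd, 2nd-last, ...).
Working it through for "kgldplue": intermediate "eulpdlgk", final "ekugllpd".
(Check on "lantern": → "nretnal" → "nlraent" ✓)

ekugllpd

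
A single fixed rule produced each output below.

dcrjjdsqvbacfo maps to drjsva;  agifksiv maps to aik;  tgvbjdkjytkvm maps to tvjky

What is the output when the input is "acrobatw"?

The rule is to delete the last 3 characters, then keep every other character starting from the first (positions 1st, 3rd, 5th, ...).
Applying both steps to "acrobatw": "acrob", then "arb".

arb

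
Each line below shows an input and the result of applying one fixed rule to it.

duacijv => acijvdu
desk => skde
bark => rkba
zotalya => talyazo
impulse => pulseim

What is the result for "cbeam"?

The rule is to move the first 2 characters to the end (rotate left by 2).
On "cbeam" that produces "eamcb".

eamcb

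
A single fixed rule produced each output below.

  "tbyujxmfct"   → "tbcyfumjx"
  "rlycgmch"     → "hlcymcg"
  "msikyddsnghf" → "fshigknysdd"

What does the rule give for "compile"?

eolmip

What's happening: take characters alternately from the front and the back (1st, last, 2nd, 2nd-last, ...), then delete the first character.
On "compile": the first step gives "ceolmip", and the second then gives "eolmip".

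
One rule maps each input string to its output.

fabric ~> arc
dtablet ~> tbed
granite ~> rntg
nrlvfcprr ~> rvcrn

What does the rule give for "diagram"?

Each output is the input with this applied: move the first character to the end, then keep every other character starting from the first (positions 1st, 3rd, 5th, ...).
Working it through for "diagram": intermediate "iagramd", final "igad".

igad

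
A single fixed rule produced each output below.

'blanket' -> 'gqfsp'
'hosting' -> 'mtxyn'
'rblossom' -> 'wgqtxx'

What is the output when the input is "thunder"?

In each case the input is transformed by: delete the last 2 characters, then shift every letter 5 places forward in the alphabet (wrapping around).
On "thunder": the first step gives "thund", and the second then gives "ymzsi".

ymzsi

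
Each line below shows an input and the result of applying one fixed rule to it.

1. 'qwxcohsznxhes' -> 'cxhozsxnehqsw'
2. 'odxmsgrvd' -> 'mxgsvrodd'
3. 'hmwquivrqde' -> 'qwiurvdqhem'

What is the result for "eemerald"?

The pattern: move the first 2 characters to the end (rotate left by 2), then swap each adjacent pair of characters (1↔2, 3↔4, ...).
On "eemerald": the first step gives "meraldee", and the second then gives "emardlee".
(Check on "hmwquivrqde": → "wquivrqdehm" → "qwiurvdqhem" ✓)

emardlee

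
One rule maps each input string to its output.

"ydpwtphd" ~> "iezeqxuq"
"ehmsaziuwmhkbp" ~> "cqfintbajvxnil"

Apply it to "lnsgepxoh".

The pattern: move the last 2 characters to the front (rotate right by 2), then shift every letter 1 place forward in the alphabet (wrapping around).
Applying both steps to "lnsgepxoh": "ohlnsgepx", then "pimothfqy".

pimothfqy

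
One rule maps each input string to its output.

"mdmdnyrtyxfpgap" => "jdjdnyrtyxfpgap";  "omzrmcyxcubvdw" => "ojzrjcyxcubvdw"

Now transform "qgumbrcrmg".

qgujbrcrjg

The transformation: replace every "m" with "j".
Doing the same to "qgumbrcrmg": "qgujbrcrjg".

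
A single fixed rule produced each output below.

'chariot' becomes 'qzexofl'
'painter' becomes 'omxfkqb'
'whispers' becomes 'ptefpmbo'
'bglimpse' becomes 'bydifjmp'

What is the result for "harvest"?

Looking at the pairs, the operation is to move the last character to the front, then shift every letter 3 places backward in the alphabet (wrapping around).
Doing the same to "harvest": "qexosbp".
(Check on "whispers": → "swhisper" → "ptefpmbo" ✓)

qexosbp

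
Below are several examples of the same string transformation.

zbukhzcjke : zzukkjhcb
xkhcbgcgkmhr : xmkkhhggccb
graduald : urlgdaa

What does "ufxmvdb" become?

The rule is to delete the last character, then sort the characters into reverse alphabetical order.
"ufxmvdb" → "xvumfd".

xvumfd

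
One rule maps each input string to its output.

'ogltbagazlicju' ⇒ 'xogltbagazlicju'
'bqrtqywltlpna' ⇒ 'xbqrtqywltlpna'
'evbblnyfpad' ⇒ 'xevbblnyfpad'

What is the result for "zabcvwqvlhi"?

The pattern: prepend "x".
Applying that to "zabcvwqvlhi" gives "xzabcvwqvlhi".

xzabcvwqvlhi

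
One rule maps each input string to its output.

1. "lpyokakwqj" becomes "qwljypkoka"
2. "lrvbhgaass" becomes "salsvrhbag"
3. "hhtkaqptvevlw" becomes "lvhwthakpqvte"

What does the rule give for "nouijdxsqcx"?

In each case the input is transformed by: move the last 3 characters to the front (rotate right by 3), then swap each adjacent pair of characters (1↔2, 3↔4, ...).
Starting from "nouijdxsqcx": after the first operation, "qcxnouijdxs"; after the second, "cqnxuojixds".
(Check on "lpyokakwqj": → "wqjlpyokak" → "qwljypkoka" ✓)

cqnxuojixds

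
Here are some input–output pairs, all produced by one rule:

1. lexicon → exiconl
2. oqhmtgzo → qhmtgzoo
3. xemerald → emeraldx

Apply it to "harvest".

The transformation: move the first character to the end.
For "harvest" the result is "arvesth".

arvesth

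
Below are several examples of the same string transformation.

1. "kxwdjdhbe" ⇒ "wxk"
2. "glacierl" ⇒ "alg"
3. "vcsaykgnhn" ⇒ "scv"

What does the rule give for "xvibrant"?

Rule — reverse the string, then keep only the last 3 characters.
Applying both steps to "xvibrant": "tnarbivx", then "ivx".

ivx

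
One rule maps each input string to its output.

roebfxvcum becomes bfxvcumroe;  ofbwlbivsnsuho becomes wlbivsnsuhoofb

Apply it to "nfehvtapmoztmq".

hvtapmoztmqnfe

The rule is to move the first 3 characters to the end (rotate left by 3).
So "nfehvtapmoztmq" becomes "hvtapmoztmqnfe".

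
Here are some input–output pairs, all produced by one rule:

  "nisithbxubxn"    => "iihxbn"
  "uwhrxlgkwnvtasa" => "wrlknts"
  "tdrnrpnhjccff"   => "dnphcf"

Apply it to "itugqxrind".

The pattern: keep every other character starting from the second (positions 2nd, 4th, 6th, ...).
Doing the same to "itugqxrind": "tgxid".

tgxid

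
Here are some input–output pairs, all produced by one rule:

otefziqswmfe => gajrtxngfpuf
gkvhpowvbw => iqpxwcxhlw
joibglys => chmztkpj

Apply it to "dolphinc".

qijodepm

Looking at the pairs, the operation is to shift every letter 1 place forward in the alphabet (wrapping around), then move the first 3 characters to the end (rotate left by 3).
"dolphinc" → "epmqijod" → "qijodepm".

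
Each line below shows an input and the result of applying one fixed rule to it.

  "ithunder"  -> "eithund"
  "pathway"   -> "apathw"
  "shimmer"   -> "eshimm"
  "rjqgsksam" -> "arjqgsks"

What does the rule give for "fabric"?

The pattern: delete the last character, then move the last character to the front.
Applying both steps to "fabric": "fabri", then "ifabr".

ifabr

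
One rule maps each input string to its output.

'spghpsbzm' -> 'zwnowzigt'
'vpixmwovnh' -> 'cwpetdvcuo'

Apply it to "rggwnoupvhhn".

ynnduvbwcoou

What's happening: shift every letter 7 places forward in the alphabet (wrapping around).
On "rggwnoupvhhn" that produces "ynnduvbwcoou".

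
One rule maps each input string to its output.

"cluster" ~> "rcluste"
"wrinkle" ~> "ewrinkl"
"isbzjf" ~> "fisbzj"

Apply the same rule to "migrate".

What's happening: move the last character to the front.
Applying that to "migrate" gives "emigrat".

emigrat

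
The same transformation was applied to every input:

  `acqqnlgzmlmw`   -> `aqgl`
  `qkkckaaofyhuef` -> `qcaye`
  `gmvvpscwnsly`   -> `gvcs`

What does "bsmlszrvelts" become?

Each output is the input with this applied: keep one character in every 3, starting at position 1 (positions 1st, 4th, 7th, ...).
So "bsmlszrvelts" becomes "blrl".

blrl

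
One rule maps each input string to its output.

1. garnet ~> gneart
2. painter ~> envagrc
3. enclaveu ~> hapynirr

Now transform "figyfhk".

The transformation: swap the first and last characters, then shift every letter 13 places forward in the alphabet (wrapping around) — i.e. ROT13.
Applying both steps to "figyfhk": "kigyfhf", then "xvtlsus".

xvtlsus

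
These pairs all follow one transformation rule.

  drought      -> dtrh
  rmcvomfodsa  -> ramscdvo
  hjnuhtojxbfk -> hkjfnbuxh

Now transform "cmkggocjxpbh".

chmbkpgxg

What's happening: take characters alternately from the front and the back (1st, last, 2nd, 2nd-last, ...), then delete the last 3 characters.
Doing the same to "cmkggocjxpbh": "chmbkpgxg".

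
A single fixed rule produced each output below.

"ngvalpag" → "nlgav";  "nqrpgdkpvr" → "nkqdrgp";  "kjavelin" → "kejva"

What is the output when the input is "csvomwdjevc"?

cjsdvwom

In each case the input is transformed by: delete the last 3 characters, then take characters alternately from the front and the back (1st, last, 2nd, 2nd-last, ...).
Doing the same to "csvomwdjevc": "cjsdvwom".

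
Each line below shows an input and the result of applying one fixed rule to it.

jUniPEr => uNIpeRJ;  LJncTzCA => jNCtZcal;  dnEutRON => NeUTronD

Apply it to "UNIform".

niFORMu

Each output is the input with this applied: flip the case of every letter, then move the first character to the end.
"UNIform" → "uniFORM" → "niFORMu".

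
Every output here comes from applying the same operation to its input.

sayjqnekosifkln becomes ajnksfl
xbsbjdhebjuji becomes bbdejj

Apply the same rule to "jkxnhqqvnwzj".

knqvwj

Rule — keep every other character starting from the second (positions 2nd, 4th, 6th, ...).
"jkxnhqqvnwzj" → "knqvwj".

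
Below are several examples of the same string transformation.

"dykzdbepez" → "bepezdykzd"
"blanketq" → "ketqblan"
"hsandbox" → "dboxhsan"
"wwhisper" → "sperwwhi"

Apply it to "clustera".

Rule — swap the front and back halves of the string.
Applying that to "clustera" gives "teraclus".

teraclus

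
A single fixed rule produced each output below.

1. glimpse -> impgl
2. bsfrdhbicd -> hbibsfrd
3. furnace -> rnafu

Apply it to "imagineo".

Looking at the pairs, the operation is to delete the last 2 characters, then move the last 3 characters to the front (rotate right by 3).
On "imagineo": the first step gives "imagin", and the second then gives "ginima".
(Check on "glimpse": → "glimp" → "impgl" ✓)

ginima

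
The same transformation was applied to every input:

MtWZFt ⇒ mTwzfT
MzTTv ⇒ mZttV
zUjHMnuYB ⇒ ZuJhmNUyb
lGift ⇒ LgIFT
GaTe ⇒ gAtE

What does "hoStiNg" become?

HOsTInG

The pattern: flip the case of every letter.
"hoStiNg" → "HOsTInG".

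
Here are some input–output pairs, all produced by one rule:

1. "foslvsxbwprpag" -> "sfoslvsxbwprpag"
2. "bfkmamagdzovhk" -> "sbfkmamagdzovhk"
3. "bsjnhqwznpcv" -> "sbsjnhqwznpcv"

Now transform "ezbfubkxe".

sezbfubkxe

What's happening: prepend "s".
Applying that to "ezbfubkxe" gives "sezbfubkxe".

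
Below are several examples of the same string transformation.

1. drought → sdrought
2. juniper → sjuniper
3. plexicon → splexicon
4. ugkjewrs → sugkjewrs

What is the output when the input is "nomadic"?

snomadic

Rule — prepend "s".
"nomadic" → "snomadic".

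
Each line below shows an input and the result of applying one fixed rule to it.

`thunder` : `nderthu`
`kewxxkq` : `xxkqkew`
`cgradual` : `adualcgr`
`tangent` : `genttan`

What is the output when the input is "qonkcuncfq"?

The pattern: move the first 3 characters to the end (rotate left by 3).
So "qonkcuncfq" becomes "kcuncfqqon".

kcuncfqqon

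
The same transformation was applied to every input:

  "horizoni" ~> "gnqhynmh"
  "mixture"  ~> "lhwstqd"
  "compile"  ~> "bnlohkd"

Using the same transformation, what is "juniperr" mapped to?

itmhodqq

What's happening: shift every letter 1 place backward in the alphabet (wrapping around).
Applying that to "juniperr" gives "itmhodqq".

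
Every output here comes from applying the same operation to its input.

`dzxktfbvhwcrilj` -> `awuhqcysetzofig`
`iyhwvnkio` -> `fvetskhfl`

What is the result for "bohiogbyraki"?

ylefldyvoxhf

The rule is to shift every letter 3 places backward in the alphabet (wrapping around).
On "bohiogbyraki" that produces "ylefldyvoxhf".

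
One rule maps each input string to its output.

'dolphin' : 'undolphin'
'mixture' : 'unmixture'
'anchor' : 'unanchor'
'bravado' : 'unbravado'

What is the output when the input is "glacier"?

unglacier

The rule is to prepend "un".
Applying that to "glacier" gives "unglacier".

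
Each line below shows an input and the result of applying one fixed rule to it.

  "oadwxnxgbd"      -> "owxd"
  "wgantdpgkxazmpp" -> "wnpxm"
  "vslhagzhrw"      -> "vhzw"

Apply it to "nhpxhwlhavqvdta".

Rule — keep one character in every 3, starting at position 1 (positions 1st, 4th, 7th, ...).
For "nhpxhwlhavqvdta" the result is "nxlvd".

nxlvd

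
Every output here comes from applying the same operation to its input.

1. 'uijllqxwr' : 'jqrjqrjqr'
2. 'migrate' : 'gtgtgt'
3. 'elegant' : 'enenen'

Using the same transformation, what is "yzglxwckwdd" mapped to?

In each case the input is transformed by: keep one character in every 3, starting at position 3 (positions 3rd, 6th, 9th, ...), then write the whole string 3 times in a row.
Applying both steps to "yzglxwckwdd": "gww", then "gwwgwwgww".
(Check on "elegant": → "en" → "enenen" ✓)

gwwgwwgww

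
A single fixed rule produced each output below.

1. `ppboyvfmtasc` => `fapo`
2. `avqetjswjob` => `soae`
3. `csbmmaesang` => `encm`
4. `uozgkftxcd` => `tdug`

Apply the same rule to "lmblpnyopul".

Looking at the pairs, the operation is to keep one character in every 3, starting at position 1 (positions 1st, 4th, 7th, ...), then move the first 2 characters to the end (rotate left by 2).
"lmblpnyopul" → "llyu" → "yull".

yull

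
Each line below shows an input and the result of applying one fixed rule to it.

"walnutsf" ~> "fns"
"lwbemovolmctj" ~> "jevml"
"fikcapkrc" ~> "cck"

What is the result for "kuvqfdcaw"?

wqc

Rule — swap the first and last characters, then keep one character in every 3, starting at position 1 (positions 1st, 4th, 7th, ...).
Applying both steps to "kuvqfdcaw": "wuvqfdcak", then "wqc".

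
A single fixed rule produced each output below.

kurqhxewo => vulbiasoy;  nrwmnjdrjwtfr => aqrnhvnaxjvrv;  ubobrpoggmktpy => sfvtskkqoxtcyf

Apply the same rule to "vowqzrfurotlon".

In each case the input is transformed by: move the first 2 characters to the end (rotate left by 2), then shift every letter 4 places forward in the alphabet (wrapping around).
Starting from "vowqzrfurotlon": after the first operation, "wqzrfurotlonvo"; after the second, "audvjyvsxpsrzs".

audvjyvsxpsrzs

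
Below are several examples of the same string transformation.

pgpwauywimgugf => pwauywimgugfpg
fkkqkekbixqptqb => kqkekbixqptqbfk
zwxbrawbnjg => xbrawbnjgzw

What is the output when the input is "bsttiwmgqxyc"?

ttiwmgqxycbs

In each case the input is transformed by: move the first 2 characters to the end (rotate left by 2).
So "bsttiwmgqxyc" becomes "ttiwmgqxycbs".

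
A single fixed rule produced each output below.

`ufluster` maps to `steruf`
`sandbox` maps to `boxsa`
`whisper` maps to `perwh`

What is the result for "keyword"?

Rule — move the first 2 characters to the end (rotate left by 2), then delete the first 2 characters.
On "keyword": the first step gives "ywordke", and the second then gives "ordke".
(Check on "ufluster": → "lusteruf" → "steruf" ✓)

ordke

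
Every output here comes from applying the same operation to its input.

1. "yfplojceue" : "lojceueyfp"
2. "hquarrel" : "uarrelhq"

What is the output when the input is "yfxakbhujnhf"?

kbhujnhfyfxa

The transformation: swap the front and back halves of the string, then move the last 2 characters to the front (rotate right by 2).
Starting from "yfxakbhujnhf": after the first operation, "hujnhfyfxakb"; after the second, "kbhujnhfyfxa".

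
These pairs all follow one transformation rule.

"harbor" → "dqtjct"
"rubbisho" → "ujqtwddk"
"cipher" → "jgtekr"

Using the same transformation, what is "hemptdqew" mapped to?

What's happening: shift every letter 2 places forward in the alphabet (wrapping around), then move the last 3 characters to the front (rotate right by 3).
Starting from "hemptdqew": after the first operation, "jgorvfsgy"; after the second, "sgyjgorvf".

sgyjgorvf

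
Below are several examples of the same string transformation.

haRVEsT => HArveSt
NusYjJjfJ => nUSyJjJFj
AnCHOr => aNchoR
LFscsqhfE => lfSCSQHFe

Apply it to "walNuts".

Rule — flip the case of every letter.
For "walNuts" the result is "WALnUTS".

WALnUTS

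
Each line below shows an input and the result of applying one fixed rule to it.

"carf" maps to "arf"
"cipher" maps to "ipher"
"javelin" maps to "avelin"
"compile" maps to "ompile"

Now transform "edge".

dge

The rule is to delete the first character.
On "edge" that produces "dge".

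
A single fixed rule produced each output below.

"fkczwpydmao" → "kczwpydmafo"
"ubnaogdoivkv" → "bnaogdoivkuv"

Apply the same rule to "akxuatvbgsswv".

Each output is the input with this applied: swap the first and last characters, then move the first character to the end.
Working it through for "akxuatvbgsswv": intermediate "vkxuatvbgsswa", final "kxuatvbgsswav".
(Check on "ubnaogdoivkv": → "vbnaogdoivku" → "bnaogdoivkuv" ✓)

kxuatvbgsswav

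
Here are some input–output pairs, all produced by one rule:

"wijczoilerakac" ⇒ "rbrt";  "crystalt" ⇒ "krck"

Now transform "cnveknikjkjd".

abau

Looking at the pairs, the operation is to shift every letter 9 places backward in the alphabet (wrapping around), then keep only the last 4 characters.
For "cnveknikjkjd", step one produces "temvbezbabau"; step two turns that into "abau".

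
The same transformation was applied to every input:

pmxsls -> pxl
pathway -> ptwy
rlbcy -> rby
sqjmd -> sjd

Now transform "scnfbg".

The transformation: keep every other character starting from the first (positions 1st, 3rd, 5th, ...).
Doing the same to "scnfbg": "snb".

snb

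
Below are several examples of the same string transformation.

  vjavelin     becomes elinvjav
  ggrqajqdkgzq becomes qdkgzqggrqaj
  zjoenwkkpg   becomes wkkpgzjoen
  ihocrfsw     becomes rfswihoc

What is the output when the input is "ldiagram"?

In each case the input is transformed by: swap the front and back halves of the string.
Applying that to "ldiagram" gives "gramldia".

gramldia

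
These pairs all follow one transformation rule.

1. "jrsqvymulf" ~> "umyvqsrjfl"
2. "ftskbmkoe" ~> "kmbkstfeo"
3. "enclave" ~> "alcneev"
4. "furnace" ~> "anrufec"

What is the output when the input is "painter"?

tniapre

The transformation: move the last 2 characters to the front (rotate right by 2), then reverse the string.
For "painter", step one produces "erpaint"; step two turns that into "tniapre".
(Check on "enclave": → "veencla" → "alcneev" ✓)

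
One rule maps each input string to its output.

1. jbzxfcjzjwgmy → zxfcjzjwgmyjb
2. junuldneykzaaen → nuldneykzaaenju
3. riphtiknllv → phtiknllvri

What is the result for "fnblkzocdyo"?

The pattern: move the first 2 characters to the end (rotate left by 2).
"fnblkzocdyo" → "blkzocdyofn".

blkzocdyofn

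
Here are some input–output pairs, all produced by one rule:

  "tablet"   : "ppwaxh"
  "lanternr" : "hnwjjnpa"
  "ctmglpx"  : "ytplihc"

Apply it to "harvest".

The transformation: shift every letter 4 places backward in the alphabet (wrapping around), then take characters alternately from the front and the back (1st, last, 2nd, 2nd-last, ...).
On "harvest": the first step gives "dwnraop", and the second then gives "dpwonar".
(Check on "lanternr": → "hwjpanjn" → "hnwjjnpa" ✓)

dpwonar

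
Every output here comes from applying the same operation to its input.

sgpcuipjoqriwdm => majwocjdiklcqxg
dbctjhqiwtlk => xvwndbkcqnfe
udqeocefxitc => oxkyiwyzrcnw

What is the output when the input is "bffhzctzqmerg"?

The transformation: shift every letter 6 places backward in the alphabet (wrapping around).
Applying that to "bffhzctzqmerg" gives "vzzbtwntkgyla".

vzzbtwntkgyla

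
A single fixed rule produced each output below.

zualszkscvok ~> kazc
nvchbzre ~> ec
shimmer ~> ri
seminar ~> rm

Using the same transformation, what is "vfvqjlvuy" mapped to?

What's happening: move the last 3 characters to the front (rotate right by 3), then keep one character in every 3, starting at position 3 (positions 3rd, 6th, 9th, ...).
On "vfvqjlvuy": the first step gives "vuyvfvqjl", and the second then gives "yvl".

yvl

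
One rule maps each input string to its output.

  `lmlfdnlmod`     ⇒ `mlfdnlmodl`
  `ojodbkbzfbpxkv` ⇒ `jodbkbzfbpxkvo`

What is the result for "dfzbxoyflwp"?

Each output is the input with this applied: move the first character to the end.
Applying that to "dfzbxoyflwp" gives "fzbxoyflwpd".

fzbxoyflwpd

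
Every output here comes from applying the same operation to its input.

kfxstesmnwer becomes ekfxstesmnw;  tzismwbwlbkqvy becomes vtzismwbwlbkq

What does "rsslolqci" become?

The transformation: delete the last character, then move the last character to the front.
Working it through for "rsslolqci": intermediate "rsslolqc", final "crsslolq".

crsslolq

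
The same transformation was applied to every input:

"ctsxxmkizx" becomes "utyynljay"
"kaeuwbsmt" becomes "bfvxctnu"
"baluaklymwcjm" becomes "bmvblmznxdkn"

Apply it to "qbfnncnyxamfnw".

cgoodozybngox

What's happening: delete the first character, then shift every letter 1 place forward in the alphabet (wrapping around).
For "qbfnncnyxamfnw", step one produces "bfnncnyxamfnw"; step two turns that into "cgoodozybngox".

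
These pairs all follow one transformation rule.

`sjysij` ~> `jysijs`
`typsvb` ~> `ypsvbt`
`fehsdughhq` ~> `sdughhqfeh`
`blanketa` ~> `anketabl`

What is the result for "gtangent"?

angentgt

Each output is the input with this applied: swap the front and back halves of the string, then move the last 2 characters to the front (rotate right by 2).
Applying both steps to "gtangent": "gentgtan", then "angentgt".
(Check on "sjysij": → "sijsjy" → "jysijs" ✓)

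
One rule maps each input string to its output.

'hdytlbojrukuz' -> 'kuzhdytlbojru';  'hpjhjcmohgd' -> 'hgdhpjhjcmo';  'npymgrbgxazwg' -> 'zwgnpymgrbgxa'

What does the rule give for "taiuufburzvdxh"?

Looking at the pairs, the operation is to move the last 3 characters to the front (rotate right by 3).
On "taiuufburzvdxh" that produces "dxhtaiuufburzv".

dxhtaiuufburzv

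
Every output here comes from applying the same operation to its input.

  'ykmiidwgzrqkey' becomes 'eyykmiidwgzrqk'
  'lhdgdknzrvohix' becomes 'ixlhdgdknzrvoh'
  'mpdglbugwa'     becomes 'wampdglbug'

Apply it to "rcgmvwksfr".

The rule is to move the last 2 characters to the front (rotate right by 2).
So "rcgmvwksfr" becomes "frrcgmvwks".

frrcgmvwks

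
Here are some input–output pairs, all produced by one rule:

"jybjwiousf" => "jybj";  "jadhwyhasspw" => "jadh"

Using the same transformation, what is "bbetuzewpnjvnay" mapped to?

bbet

Each output is the input with this applied: keep only the first 4 characters.
For "bbetuzewpnjvnay" the result is "bbet".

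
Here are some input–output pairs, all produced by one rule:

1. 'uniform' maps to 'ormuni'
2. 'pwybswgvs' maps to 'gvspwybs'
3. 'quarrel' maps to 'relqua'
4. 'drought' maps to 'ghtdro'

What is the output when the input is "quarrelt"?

The rule is to move the last 3 characters to the front (rotate right by 3), then delete the last character.
On "quarrelt": the first step gives "eltquarr", and the second then gives "eltquar".

eltquar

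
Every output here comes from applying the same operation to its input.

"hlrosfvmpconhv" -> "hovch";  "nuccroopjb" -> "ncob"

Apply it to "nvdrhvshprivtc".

nrsrt

The pattern: keep one character in every 3, starting at position 1 (positions 1st, 4th, 7th, ...).
On "nvdrhvshprivtc" that produces "nrsrt".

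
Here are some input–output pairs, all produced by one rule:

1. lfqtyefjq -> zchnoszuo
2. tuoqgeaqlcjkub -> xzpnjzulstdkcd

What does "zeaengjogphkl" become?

jnwpsxpyqtuin

What's happening: shift every letter 9 places forward in the alphabet (wrapping around), then move the first 2 characters to the end (rotate left by 2).
Applying that to "zeaengjogphkl" gives "jnwpsxpyqtuin".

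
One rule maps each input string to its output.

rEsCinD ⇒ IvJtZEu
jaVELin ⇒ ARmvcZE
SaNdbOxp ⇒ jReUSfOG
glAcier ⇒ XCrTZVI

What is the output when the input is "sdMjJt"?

JUdAaK

Looking at the pairs, the operation is to shift every letter 9 places backward in the alphabet (wrapping around), then flip the case of every letter.
For "sdMjJt", step one produces "juDaAk"; step two turns that into "JUdAaK".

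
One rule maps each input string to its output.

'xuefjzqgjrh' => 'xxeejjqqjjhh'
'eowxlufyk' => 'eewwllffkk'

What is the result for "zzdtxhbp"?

zzddxxbb

Each output is the input with this applied: keep every other character starting from the first (positions 1st, 3rd, 5th, ...), then double every character.
For "zzdtxhbp", step one produces "zdxb"; step two turns that into "zzddxxbb".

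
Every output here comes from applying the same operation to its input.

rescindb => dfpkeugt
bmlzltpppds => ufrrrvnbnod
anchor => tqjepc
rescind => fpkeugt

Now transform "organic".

In each case the input is transformed by: reverse the string, then shift every letter 2 places forward in the alphabet (wrapping around).
Working it through for "organic": intermediate "cinagro", final "ekpcitq".
(Check on "bmlzltpppds": → "sdppptlzlmb" → "ufrrrvnbnod" ✓)

ekpcitq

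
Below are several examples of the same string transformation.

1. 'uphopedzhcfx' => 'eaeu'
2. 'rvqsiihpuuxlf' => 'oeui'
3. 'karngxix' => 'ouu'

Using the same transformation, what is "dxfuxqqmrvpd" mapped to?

auuoa

Rule — shift every letter 3 places backward in the alphabet (wrapping around), then keep only the vowels.
On "dxfuxqqmrvpd" that produces "auuoa".
(Check on "karngxix": → "hxokdufu" → "ouu" ✓)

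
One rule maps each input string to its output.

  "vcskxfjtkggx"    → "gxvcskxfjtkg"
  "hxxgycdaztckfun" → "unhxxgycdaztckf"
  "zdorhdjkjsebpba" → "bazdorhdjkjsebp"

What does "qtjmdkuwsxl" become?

xlqtjmdkuws

In each case the input is transformed by: move the last 2 characters to the front (rotate right by 2).
On "qtjmdkuwsxl" that produces "xlqtjmdkuws".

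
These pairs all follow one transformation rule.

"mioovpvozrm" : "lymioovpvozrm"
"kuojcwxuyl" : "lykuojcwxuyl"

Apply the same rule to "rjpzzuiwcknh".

The rule is to prepend "ly".
So "rjpzzuiwcknh" becomes "lyrjpzzuiwcknh".

lyrjpzzuiwcknh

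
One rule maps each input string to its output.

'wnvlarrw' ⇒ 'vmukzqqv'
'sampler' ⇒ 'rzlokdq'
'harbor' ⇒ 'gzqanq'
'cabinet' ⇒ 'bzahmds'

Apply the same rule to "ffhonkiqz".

In each case the input is transformed by: shift every letter 1 place backward in the alphabet (wrapping around).
Applying that to "ffhonkiqz" gives "eegnmjhpy".

eegnmjhpy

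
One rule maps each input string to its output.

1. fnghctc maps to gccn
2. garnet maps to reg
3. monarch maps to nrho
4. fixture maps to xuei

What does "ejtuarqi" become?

The pattern: move the first 2 characters to the end (rotate left by 2), then keep every other character starting from the first (positions 1st, 3rd, 5th, ...).
For "ejtuarqi", step one produces "tuarqiej"; step two turns that into "taqe".

taqe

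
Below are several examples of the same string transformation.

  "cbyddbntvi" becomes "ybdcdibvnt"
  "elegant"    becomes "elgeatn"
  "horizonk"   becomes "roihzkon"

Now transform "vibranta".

The rule is to move the first 2 characters to the end (rotate left by 2), then take characters alternately from the front and the back (1st, last, 2nd, 2nd-last, ...).
On "vibranta": the first step gives "brantavi", and the second then gives "birvaant".
(Check on "horizonk": → "rizonkho" → "roihzkon" ✓)

birvaant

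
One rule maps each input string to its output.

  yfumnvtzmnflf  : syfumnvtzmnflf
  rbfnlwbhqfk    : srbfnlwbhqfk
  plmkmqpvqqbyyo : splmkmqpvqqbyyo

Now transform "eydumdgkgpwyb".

Rule — prepend "s".
For "eydumdgkgpwyb" the result is "seydumdgkgpwyb".

seydumdgkgpwyb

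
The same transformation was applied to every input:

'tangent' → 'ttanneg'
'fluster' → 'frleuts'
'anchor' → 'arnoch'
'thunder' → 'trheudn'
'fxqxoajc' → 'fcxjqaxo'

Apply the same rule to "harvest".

htasrev

Each output is the input with this applied: take characters alternately from the front and the back (1st, last, 2nd, 2nd-last, ...).
Doing the same to "harvest": "htasrev".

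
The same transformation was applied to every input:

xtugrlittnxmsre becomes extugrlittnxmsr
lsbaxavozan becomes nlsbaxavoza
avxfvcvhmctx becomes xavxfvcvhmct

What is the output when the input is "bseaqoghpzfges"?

sbseaqoghpzfge

The rule is to move the last character to the front.
For "bseaqoghpzfges" the result is "sbseaqoghpzfge".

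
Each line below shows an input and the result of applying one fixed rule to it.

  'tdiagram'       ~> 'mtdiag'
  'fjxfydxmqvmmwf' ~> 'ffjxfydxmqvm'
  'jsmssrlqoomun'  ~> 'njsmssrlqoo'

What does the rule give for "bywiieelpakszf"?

Each output is the input with this applied: move the last 3 characters to the front (rotate right by 3), then delete the first 2 characters.
For "bywiieelpakszf", step one produces "szfbywiieelpak"; step two turns that into "fbywiieelpak".

fbywiieelpak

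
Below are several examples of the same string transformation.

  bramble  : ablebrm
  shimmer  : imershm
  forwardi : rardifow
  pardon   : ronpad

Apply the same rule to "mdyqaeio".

In each case the input is transformed by: move the first 3 characters to the end (rotate left by 3), then swap the first and last characters.
Working it through for "mdyqaeio": intermediate "qaeiomdy", final "yaeiomdq".

yaeiomdq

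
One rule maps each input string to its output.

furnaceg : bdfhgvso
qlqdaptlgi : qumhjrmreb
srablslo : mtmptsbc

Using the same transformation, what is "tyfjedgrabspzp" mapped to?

sbctqaquzgkfeh

In each case the input is transformed by: swap the front and back halves of the string, then shift every letter 1 place forward in the alphabet (wrapping around).
For "tyfjedgrabspzp" the result is "sbctqaquzgkfeh".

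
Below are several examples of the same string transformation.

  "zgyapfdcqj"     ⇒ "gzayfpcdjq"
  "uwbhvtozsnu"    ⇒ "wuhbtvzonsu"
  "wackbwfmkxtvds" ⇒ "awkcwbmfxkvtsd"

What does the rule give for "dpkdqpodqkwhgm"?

pddkpqdokqhwmg

In each case the input is transformed by: swap each adjacent pair of characters (1↔2, 3↔4, ...).
Applying that to "dpkdqpodqkwhgm" gives "pddkpqdokqhwmg".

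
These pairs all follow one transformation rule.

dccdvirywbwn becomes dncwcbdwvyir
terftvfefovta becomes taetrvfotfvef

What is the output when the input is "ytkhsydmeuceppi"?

What's happening: take characters alternately from the front and the back (1st, last, 2nd, 2nd-last, ...).
For "ytkhsydmeuceppi" the result is "yitpkphescyudem".

yitpkphescyudem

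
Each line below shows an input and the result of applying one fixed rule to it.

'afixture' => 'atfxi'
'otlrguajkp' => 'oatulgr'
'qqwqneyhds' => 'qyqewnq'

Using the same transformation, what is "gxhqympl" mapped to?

gyxqh

In each case the input is transformed by: delete the last 3 characters, then take characters alternately from the front and the back (1st, last, 2nd, 2nd-last, ...).
Applying both steps to "gxhqympl": "gxhqy", then "gyxqh".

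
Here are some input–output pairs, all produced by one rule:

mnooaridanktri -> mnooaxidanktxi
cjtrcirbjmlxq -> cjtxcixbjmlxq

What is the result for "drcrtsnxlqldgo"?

dxcxtsnxlqldgo

In each case the input is transformed by: replace every "r" with "x".
Doing the same to "drcrtsnxlqldgo": "dxcxtsnxlqldgo".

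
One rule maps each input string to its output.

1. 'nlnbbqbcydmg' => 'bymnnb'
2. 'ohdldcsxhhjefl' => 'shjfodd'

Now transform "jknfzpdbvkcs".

dvcjnz

The pattern: keep every other character starting from the first (positions 1st, 3rd, 5th, ...), then move the first 3 characters to the end (rotate left by 3).
Working it through for "jknfzpdbvkcs": intermediate "jnzdvc", final "dvcjnz".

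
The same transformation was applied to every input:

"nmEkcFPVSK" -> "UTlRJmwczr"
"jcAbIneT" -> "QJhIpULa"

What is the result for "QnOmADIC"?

Looking at the pairs, the operation is to flip the case of every letter, then shift every letter 7 places forward in the alphabet (wrapping around).
"QnOmADIC" → "qNoMadic" → "xUvThkpj".

xUvThkpj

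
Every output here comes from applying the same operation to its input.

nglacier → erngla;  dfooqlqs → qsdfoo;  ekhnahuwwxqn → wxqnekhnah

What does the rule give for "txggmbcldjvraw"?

Each output is the input with this applied: swap the front and back halves of the string, then delete the first 2 characters.
Applying both steps to "txggmbcldjvraw": "ldjvrawtxggmbc", then "jvrawtxggmbc".

jvrawtxggmbc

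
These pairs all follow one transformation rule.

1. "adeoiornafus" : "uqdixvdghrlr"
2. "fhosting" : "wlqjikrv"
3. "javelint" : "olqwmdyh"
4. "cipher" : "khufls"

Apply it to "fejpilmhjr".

opkmuihmsl

The rule is to swap the front and back halves of the string, then shift every letter 3 places forward in the alphabet (wrapping around).
On "fejpilmhjr": the first step gives "lmhjrfejpi", and the second then gives "opkmuihmsl".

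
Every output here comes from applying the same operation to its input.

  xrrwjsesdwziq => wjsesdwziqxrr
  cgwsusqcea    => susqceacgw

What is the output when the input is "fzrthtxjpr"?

Each output is the input with this applied: move the first 3 characters to the end (rotate left by 3).
So "fzrthtxjpr" becomes "thtxjprfzr".

thtxjprfzr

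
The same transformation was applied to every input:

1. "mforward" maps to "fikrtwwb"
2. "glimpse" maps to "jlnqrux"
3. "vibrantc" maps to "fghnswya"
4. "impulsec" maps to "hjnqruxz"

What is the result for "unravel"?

fjqswza

In each case the input is transformed by: sort the characters into alphabetical order, then shift every letter 5 places forward in the alphabet (wrapping around).
"unravel" → "fjqswza".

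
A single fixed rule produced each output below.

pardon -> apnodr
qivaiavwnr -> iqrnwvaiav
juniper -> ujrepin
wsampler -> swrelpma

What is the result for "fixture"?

iferutx

The transformation: move the first 2 characters to the end (rotate left by 2), then reverse the string.
For "fixture", step one produces "xturefi"; step two turns that into "iferutx".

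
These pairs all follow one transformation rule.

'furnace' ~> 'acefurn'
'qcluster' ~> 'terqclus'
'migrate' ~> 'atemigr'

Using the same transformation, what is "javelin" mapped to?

Each output is the input with this applied: move the last 3 characters to the front (rotate right by 3).
So "javelin" becomes "linjave".

linjave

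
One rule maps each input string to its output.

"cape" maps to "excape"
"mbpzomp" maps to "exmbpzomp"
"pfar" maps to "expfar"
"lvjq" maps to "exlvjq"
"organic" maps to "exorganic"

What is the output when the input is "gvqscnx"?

In each case the input is transformed by: prepend "ex".
Applying that to "gvqscnx" gives "exgvqscnx".

exgvqscnx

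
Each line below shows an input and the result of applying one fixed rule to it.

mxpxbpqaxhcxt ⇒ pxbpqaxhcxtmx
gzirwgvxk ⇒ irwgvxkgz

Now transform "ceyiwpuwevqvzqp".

yiwpuwevqvzqpce

In each case the input is transformed by: move the first 2 characters to the end (rotate left by 2).
"ceyiwpuwevqvzqp" → "yiwpuwevqvzqpce".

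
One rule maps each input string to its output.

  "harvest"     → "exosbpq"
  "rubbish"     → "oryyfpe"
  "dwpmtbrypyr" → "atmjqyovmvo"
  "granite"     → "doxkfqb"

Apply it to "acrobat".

Looking at the pairs, the operation is to shift every letter 3 places backward in the alphabet (wrapping around).
So "acrobat" becomes "xzolyxq".

xzolyxq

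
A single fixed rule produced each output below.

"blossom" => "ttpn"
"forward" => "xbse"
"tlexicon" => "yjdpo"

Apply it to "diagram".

The pattern: shift every letter 1 place forward in the alphabet (wrapping around), then delete the first 3 characters.
"diagram" → "ejbhsbn" → "hsbn".

hsbn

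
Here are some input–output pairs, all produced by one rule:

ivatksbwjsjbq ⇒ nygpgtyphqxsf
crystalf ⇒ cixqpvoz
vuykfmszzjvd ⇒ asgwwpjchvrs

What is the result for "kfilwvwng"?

dktstifch

Looking at the pairs, the operation is to shift every letter 3 places backward in the alphabet (wrapping around), then reverse the string.
Starting from "kfilwvwng": after the first operation, "hcfitstkd"; after the second, "dktstifch".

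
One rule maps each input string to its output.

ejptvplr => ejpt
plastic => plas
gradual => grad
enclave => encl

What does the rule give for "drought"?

The pattern: keep only the first 4 characters.
On "drought" that produces "drou".

drou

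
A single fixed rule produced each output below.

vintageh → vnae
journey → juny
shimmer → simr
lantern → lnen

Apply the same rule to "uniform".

Looking at the pairs, the operation is to keep every other character starting from the first (positions 1st, 3rd, 5th, ...).
"uniform" → "uiom".

uiom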